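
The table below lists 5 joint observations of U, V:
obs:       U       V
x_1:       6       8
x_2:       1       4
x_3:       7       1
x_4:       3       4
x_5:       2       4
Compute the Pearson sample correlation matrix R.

Step 1 — column means:
  mean(U) = (6 + 1 + 7 + 3 + 2) / 5 = 19/5 = 3.8
  mean(V) = (8 + 4 + 1 + 4 + 4) / 5 = 21/5 = 4.2

Step 2 — sample variances and covariances s[i,j] = (1/(n-1)) · Σ_k (x_{k,i} - mean_i) · (x_{k,j} - mean_j), with n-1 = 4:
  s[U,U] = ((2.2)·(2.2) + (-2.8)·(-2.8) + (3.2)·(3.2) + (-0.8)·(-0.8) + (-1.8)·(-1.8)) / 4 = 26.8/4 = 6.7
  s[U,V] = ((2.2)·(3.8) + (-2.8)·(-0.2) + (3.2)·(-3.2) + (-0.8)·(-0.2) + (-1.8)·(-0.2)) / 4 = -0.8/4 = -0.2
  s[V,V] = ((3.8)·(3.8) + (-0.2)·(-0.2) + (-3.2)·(-3.2) + (-0.2)·(-0.2) + (-0.2)·(-0.2)) / 4 = 24.8/4 = 6.2
  Sample standard deviations s_i = √(s[i,i]):
  s(U) = √(6.7) = 2.5884
  s(V) = √(6.2) = 2.49

Step 3 — r_{ij} = s_{ij} / (s_i · s_j):
  r[U,U] = 1 (diagonal).
  r[U,V] = -0.2 / (2.5884 · 2.49) = -0.2 / 6.4452 = -0.031
  r[V,V] = 1 (diagonal).

R is symmetric with unit diagonal. Assembling:

R = [[1, -0.031],
 [-0.031, 1]]


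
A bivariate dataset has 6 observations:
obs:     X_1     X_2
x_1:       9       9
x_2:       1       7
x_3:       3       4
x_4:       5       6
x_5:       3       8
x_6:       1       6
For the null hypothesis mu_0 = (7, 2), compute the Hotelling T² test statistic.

Step 1 — sample mean vector:
  mean(X_1) = (9 + 1 + 3 + 5 + 3 + 1) / 6 = 22/6 = 3.6667
  mean(X_2) = (9 + 7 + 4 + 6 + 8 + 6) / 6 = 40/6 = 6.6667
  x̄ = (3.6667, 6.6667),  deviation x̄ - mu_0 = (3.6667, 6.6667) - (7, 2) = (-3.3333, 4.6667).

Step 2 — sample covariance matrix, S[i,j] = (1/(n-1)) · Σ_k (x_{k,i} - mean_i) · (x_{k,j} - mean_j), divisor n-1 = 5:
  S[X_1,X_1] = ((5.3333)·(5.3333) + (-2.6667)·(-2.6667) + (-0.6667)·(-0.6667) + (1.3333)·(1.3333) + (-0.6667)·(-0.6667) + (-2.6667)·(-2.6667)) / 5 = 45.3333/5 = 9.0667
  S[X_1,X_2] = ((5.3333)·(2.3333) + (-2.6667)·(0.3333) + (-0.6667)·(-2.6667) + (1.3333)·(-0.6667) + (-0.6667)·(1.3333) + (-2.6667)·(-0.6667)) / 5 = 13.3333/5 = 2.6667
  S[X_2,X_2] = ((2.3333)·(2.3333) + (0.3333)·(0.3333) + (-2.6667)·(-2.6667) + (-0.6667)·(-0.6667) + (1.3333)·(1.3333) + (-0.6667)·(-0.6667)) / 5 = 15.3333/5 = 3.0667
  S = [[9.0667, 2.6667],
 [2.6667, 3.0667]].

Step 3 — invert S. det(S) = 9.0667·3.0667 - (2.6667)² = 20.6933.
  S^{-1} = (1/det) · [[d, -b], [-b, a]] = [[0.1482, -0.1289],
 [-0.1289, 0.4381]].

Step 4 — quadratic form (x̄ - mu_0)^T · S^{-1} · (x̄ - mu_0):
  S^{-1} · (x̄ - mu_0) = (-1.0954, 2.4742),
  (x̄ - mu_0)^T · [...] = (-3.3333)·(-1.0954) + (4.6667)·(2.4742) = 15.1976.

Step 5 — scale by n: T² = 6 · 15.1976 = 91.1856.

T² ≈ 91.1856


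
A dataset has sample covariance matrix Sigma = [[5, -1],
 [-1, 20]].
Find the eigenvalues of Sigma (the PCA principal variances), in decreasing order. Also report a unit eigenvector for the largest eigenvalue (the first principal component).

Step 1 — characteristic polynomial of 2×2 Sigma:
  det(Sigma - λI) = λ² - trace · λ + det = 0.
  trace = 5 + 20 = 25, det = 5·20 - (-1)² = 99.
Step 2 — discriminant:
  Δ = trace² - 4·det = 625 - 396 = 229.
Step 3 — eigenvalues:
  λ = (trace ± √Δ)/2 = (25 ± 15.1327)/2,
  λ_1 = 20.0664,  λ_2 = 4.9336.

Step 4 — unit eigenvector for λ_1: solve (Sigma - λ_1 I)v = 0. First row:
  (5 - 20.0664)·v_x + (-1)·v_y = 0, i.e. (-15.0664)·v_x + (-1)·v_y = 0,
  so v ∝ (b, λ_1 - a) = (-1, 15.0664); multiply by -1 so the first entry is positive: u = (1, -15.0664).
  ||u|| = √((1)² + (-15.0664)²) = √(227.9956) ≈ 15.0995,
  v_1 = u/||u|| ≈ (0.0662, -0.9978) (||v_1|| = 1).

λ_1 = 20.0664,  λ_2 = 4.9336;  v_1 ≈ (0.0662, -0.9978)


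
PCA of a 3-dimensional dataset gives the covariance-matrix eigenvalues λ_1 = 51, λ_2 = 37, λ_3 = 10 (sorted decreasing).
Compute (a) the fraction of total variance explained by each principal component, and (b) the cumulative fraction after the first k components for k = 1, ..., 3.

Step 1 — total variance = trace(Sigma) = Σ λ_i = 51 + 37 + 10 = 98.

Step 2 — fraction explained by component i = λ_i / Σ λ:
  PC1: 51/98 = 0.5204
  PC2: 37/98 = 0.3776
  PC3: 10/98 = 0.102

Step 3 — cumulative fraction after k components = (λ_1 + ... + λ_k) / Σ λ:
  k = 1: 51/98 = 0.5204
  k = 2: (51 + 37)/98 = 88/98 = 0.898
  k = 3: (51 + 37 + 10)/98 = 98/98 = 1

Summary (fraction, with percent):

explained: PC1 0.5204 (52.04%), PC2 0.3776 (37.76%), PC3 0.102 (10.2%);  cumulative: 0.5204, 0.898, 1


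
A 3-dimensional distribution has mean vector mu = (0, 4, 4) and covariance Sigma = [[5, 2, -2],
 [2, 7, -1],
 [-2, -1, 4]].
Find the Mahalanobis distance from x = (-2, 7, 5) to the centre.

Step 1 — centre the observation: (x - mu) = (-2, 3, 1).

Step 2 — invert Sigma (cofactor / det for 3×3, or solve directly):
  Sigma^{-1} = [[0.2727, -0.0606, 0.1212],
 [-0.0606, 0.1616, 0.0101],
 [0.1212, 0.0101, 0.3131]].

Step 3 — form the quadratic (x - mu)^T · Sigma^{-1} · (x - mu):
  Sigma^{-1} · (x - mu) = (-0.6061, 0.6162, 0.101).
  (x - mu)^T · [Sigma^{-1} · (x - mu)] = (-2)·(-0.6061) + (3)·(0.6162) + (1)·(0.101) = 3.1616.

Step 4 — take square root: d = √(3.1616) ≈ 1.7781.

d(x, mu) = √(3.1616) ≈ 1.7781


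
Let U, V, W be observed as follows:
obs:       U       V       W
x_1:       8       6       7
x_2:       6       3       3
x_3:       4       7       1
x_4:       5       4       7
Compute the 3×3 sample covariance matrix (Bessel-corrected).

Step 1 — column means:
  mean(U) = (8 + 6 + 4 + 5) / 4 = 23/4 = 5.75
  mean(V) = (6 + 3 + 7 + 4) / 4 = 20/4 = 5
  mean(W) = (7 + 3 + 1 + 7) / 4 = 18/4 = 4.5

Step 2 — sample covariance S[i,j] = (1/(n-1)) · Σ_k (x_{k,i} - mean_i) · (x_{k,j} - mean_j), with n-1 = 3.
  S[U,U] = ((2.25)·(2.25) + (0.25)·(0.25) + (-1.75)·(-1.75) + (-0.75)·(-0.75)) / 3 = 8.75/3 = 2.9167
  S[U,V] = ((2.25)·(1) + (0.25)·(-2) + (-1.75)·(2) + (-0.75)·(-1)) / 3 = -1/3 = -0.3333
  S[U,W] = ((2.25)·(2.5) + (0.25)·(-1.5) + (-1.75)·(-3.5) + (-0.75)·(2.5)) / 3 = 9.5/3 = 3.1667
  S[V,V] = ((1)·(1) + (-2)·(-2) + (2)·(2) + (-1)·(-1)) / 3 = 10/3 = 3.3333
  S[V,W] = ((1)·(2.5) + (-2)·(-1.5) + (2)·(-3.5) + (-1)·(2.5)) / 3 = -4/3 = -1.3333
  S[W,W] = ((2.5)·(2.5) + (-1.5)·(-1.5) + (-3.5)·(-3.5) + (2.5)·(2.5)) / 3 = 27/3 = 9

S is symmetric (S[j,i] = S[i,j]). Assembling:

S = [[2.9167, -0.3333, 3.1667],
 [-0.3333, 3.3333, -1.3333],
 [3.1667, -1.3333, 9]]


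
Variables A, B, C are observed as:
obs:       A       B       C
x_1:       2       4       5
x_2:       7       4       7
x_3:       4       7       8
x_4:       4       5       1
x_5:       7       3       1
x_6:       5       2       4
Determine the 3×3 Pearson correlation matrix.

Step 1 — column means:
  mean(A) = (2 + 7 + 4 + 4 + 7 + 5) / 6 = 29/6 = 4.8333
  mean(B) = (4 + 4 + 7 + 5 + 3 + 2) / 6 = 25/6 = 4.1667
  mean(C) = (5 + 7 + 8 + 1 + 1 + 4) / 6 = 26/6 = 4.3333

Step 2 — sample variances and covariances s[i,j] = (1/(n-1)) · Σ_k (x_{k,i} - mean_i) · (x_{k,j} - mean_j), with n-1 = 5:
  s[A,A] = ((-2.8333)·(-2.8333) + (2.1667)·(2.1667) + (-0.8333)·(-0.8333) + (-0.8333)·(-0.8333) + (2.1667)·(2.1667) + (0.1667)·(0.1667)) / 5 = 18.8333/5 = 3.7667
  s[A,B] = ((-2.8333)·(-0.1667) + (2.1667)·(-0.1667) + (-0.8333)·(2.8333) + (-0.8333)·(0.8333) + (2.1667)·(-1.1667) + (0.1667)·(-2.1667)) / 5 = -5.8333/5 = -1.1667
  s[A,C] = ((-2.8333)·(0.6667) + (2.1667)·(2.6667) + (-0.8333)·(3.6667) + (-0.8333)·(-3.3333) + (2.1667)·(-3.3333) + (0.1667)·(-0.3333)) / 5 = -3.6667/5 = -0.7333
  s[B,B] = ((-0.1667)·(-0.1667) + (-0.1667)·(-0.1667) + (2.8333)·(2.8333) + (0.8333)·(0.8333) + (-1.1667)·(-1.1667) + (-2.1667)·(-2.1667)) / 5 = 14.8333/5 = 2.9667
  s[B,C] = ((-0.1667)·(0.6667) + (-0.1667)·(2.6667) + (2.8333)·(3.6667) + (0.8333)·(-3.3333) + (-1.1667)·(-3.3333) + (-2.1667)·(-0.3333)) / 5 = 11.6667/5 = 2.3333
  s[C,C] = ((0.6667)·(0.6667) + (2.6667)·(2.6667) + (3.6667)·(3.6667) + (-3.3333)·(-3.3333) + (-3.3333)·(-3.3333) + (-0.3333)·(-0.3333)) / 5 = 43.3333/5 = 8.6667
  Sample standard deviations s_i = √(s[i,i]):
  s(A) = √(3.7667) = 1.9408
  s(B) = √(2.9667) = 1.7224
  s(C) = √(8.6667) = 2.9439

Step 3 — r_{ij} = s_{ij} / (s_i · s_j):
  r[A,A] = 1 (diagonal).
  r[A,B] = -1.1667 / (1.9408 · 1.7224) = -1.1667 / 3.3428 = -0.349
  r[A,C] = -0.7333 / (1.9408 · 2.9439) = -0.7333 / 5.7135 = -0.1284
  r[B,B] = 1 (diagonal).
  r[B,C] = 2.3333 / (1.7224 · 2.9439) = 2.3333 / 5.0706 = 0.4602
  r[C,C] = 1 (diagonal).

R is symmetric with unit diagonal. Assembling:

R = [[1, -0.349, -0.1284],
 [-0.349, 1, 0.4602],
 [-0.1284, 0.4602, 1]]


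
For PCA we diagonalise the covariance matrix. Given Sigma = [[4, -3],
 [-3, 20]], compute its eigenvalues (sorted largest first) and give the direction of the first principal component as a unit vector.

Step 1 — characteristic polynomial of 2×2 Sigma:
  det(Sigma - λI) = λ² - trace · λ + det = 0.
  trace = 4 + 20 = 24, det = 4·20 - (-3)² = 71.
Step 2 — discriminant:
  Δ = trace² - 4·det = 576 - 284 = 292.
Step 3 — eigenvalues:
  λ = (trace ± √Δ)/2 = (24 ± 17.088)/2,
  λ_1 = 20.544,  λ_2 = 3.456.

Step 4 — unit eigenvector for λ_1: solve (Sigma - λ_1 I)v = 0. First row:
  (4 - 20.544)·v_x + (-3)·v_y = 0, i.e. (-16.544)·v_x + (-3)·v_y = 0,
  so v ∝ (b, λ_1 - a) = (-3, 16.544); multiply by -1 so the first entry is positive: u = (3, -16.544).
  ||u|| = √((3)² + (-16.544)²) = √(282.7041) ≈ 16.8138,
  v_1 = u/||u|| ≈ (0.1784, -0.984) (||v_1|| = 1).

λ_1 = 20.544,  λ_2 = 3.456;  v_1 ≈ (0.1784, -0.984)


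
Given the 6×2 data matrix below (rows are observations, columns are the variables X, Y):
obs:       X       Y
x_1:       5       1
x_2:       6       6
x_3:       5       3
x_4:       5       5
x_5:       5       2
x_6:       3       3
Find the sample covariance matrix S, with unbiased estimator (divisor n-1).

Step 1 — column means:
  mean(X) = (5 + 6 + 5 + 5 + 5 + 3) / 6 = 29/6 = 4.8333
  mean(Y) = (1 + 6 + 3 + 5 + 2 + 3) / 6 = 20/6 = 3.3333

Step 2 — sample covariance S[i,j] = (1/(n-1)) · Σ_k (x_{k,i} - mean_i) · (x_{k,j} - mean_j), with n-1 = 5.
  S[X,X] = ((0.1667)·(0.1667) + (1.1667)·(1.1667) + (0.1667)·(0.1667) + (0.1667)·(0.1667) + (0.1667)·(0.1667) + (-1.8333)·(-1.8333)) / 5 = 4.8333/5 = 0.9667
  S[X,Y] = ((0.1667)·(-2.3333) + (1.1667)·(2.6667) + (0.1667)·(-0.3333) + (0.1667)·(1.6667) + (0.1667)·(-1.3333) + (-1.8333)·(-0.3333)) / 5 = 3.3333/5 = 0.6667
  S[Y,Y] = ((-2.3333)·(-2.3333) + (2.6667)·(2.6667) + (-0.3333)·(-0.3333) + (1.6667)·(1.6667) + (-1.3333)·(-1.3333) + (-0.3333)·(-0.3333)) / 5 = 17.3333/5 = 3.4667

S is symmetric (S[j,i] = S[i,j]). Assembling:

S = [[0.9667, 0.6667],
 [0.6667, 3.4667]]


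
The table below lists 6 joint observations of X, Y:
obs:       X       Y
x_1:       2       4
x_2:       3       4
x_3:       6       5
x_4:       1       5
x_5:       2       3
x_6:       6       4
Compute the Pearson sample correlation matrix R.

Step 1 — column means:
  mean(X) = (2 + 3 + 6 + 1 + 2 + 6) / 6 = 20/6 = 3.3333
  mean(Y) = (4 + 4 + 5 + 5 + 3 + 4) / 6 = 25/6 = 4.1667

Step 2 — sample variances and covariances s[i,j] = (1/(n-1)) · Σ_k (x_{k,i} - mean_i) · (x_{k,j} - mean_j), with n-1 = 5:
  s[X,X] = ((-1.3333)·(-1.3333) + (-0.3333)·(-0.3333) + (2.6667)·(2.6667) + (-2.3333)·(-2.3333) + (-1.3333)·(-1.3333) + (2.6667)·(2.6667)) / 5 = 23.3333/5 = 4.6667
  s[X,Y] = ((-1.3333)·(-0.1667) + (-0.3333)·(-0.1667) + (2.6667)·(0.8333) + (-2.3333)·(0.8333) + (-1.3333)·(-1.1667) + (2.6667)·(-0.1667)) / 5 = 1.6667/5 = 0.3333
  s[Y,Y] = ((-0.1667)·(-0.1667) + (-0.1667)·(-0.1667) + (0.8333)·(0.8333) + (0.8333)·(0.8333) + (-1.1667)·(-1.1667) + (-0.1667)·(-0.1667)) / 5 = 2.8333/5 = 0.5667
  Sample standard deviations s_i = √(s[i,i]):
  s(X) = √(4.6667) = 2.1602
  s(Y) = √(0.5667) = 0.7528

Step 3 — r_{ij} = s_{ij} / (s_i · s_j):
  r[X,X] = 1 (diagonal).
  r[X,Y] = 0.3333 / (2.1602 · 0.7528) = 0.3333 / 1.6262 = 0.205
  r[Y,Y] = 1 (diagonal).

R is symmetric with unit diagonal. Assembling:

R = [[1, 0.205],
 [0.205, 1]]


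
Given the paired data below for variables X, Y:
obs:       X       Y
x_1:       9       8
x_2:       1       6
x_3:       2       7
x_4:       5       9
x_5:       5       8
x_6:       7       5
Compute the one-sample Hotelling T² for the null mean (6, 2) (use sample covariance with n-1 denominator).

Step 1 — sample mean vector:
  mean(X) = (9 + 1 + 2 + 5 + 5 + 7) / 6 = 29/6 = 4.8333
  mean(Y) = (8 + 6 + 7 + 9 + 8 + 5) / 6 = 43/6 = 7.1667
  x̄ = (4.8333, 7.1667),  deviation x̄ - mu_0 = (4.8333, 7.1667) - (6, 2) = (-1.1667, 5.1667).

Step 2 — sample covariance matrix, S[i,j] = (1/(n-1)) · Σ_k (x_{k,i} - mean_i) · (x_{k,j} - mean_j), divisor n-1 = 5:
  S[X,X] = ((4.1667)·(4.1667) + (-3.8333)·(-3.8333) + (-2.8333)·(-2.8333) + (0.1667)·(0.1667) + (0.1667)·(0.1667) + (2.1667)·(2.1667)) / 5 = 44.8333/5 = 8.9667
  S[X,Y] = ((4.1667)·(0.8333) + (-3.8333)·(-1.1667) + (-2.8333)·(-0.1667) + (0.1667)·(1.8333) + (0.1667)·(0.8333) + (2.1667)·(-2.1667)) / 5 = 4.1667/5 = 0.8333
  S[Y,Y] = ((0.8333)·(0.8333) + (-1.1667)·(-1.1667) + (-0.1667)·(-0.1667) + (1.8333)·(1.8333) + (0.8333)·(0.8333) + (-2.1667)·(-2.1667)) / 5 = 10.8333/5 = 2.1667
  S = [[8.9667, 0.8333],
 [0.8333, 2.1667]].

Step 3 — invert S. det(S) = 8.9667·2.1667 - (0.8333)² = 18.7333.
  S^{-1} = (1/det) · [[d, -b], [-b, a]] = [[0.1157, -0.0445],
 [-0.0445, 0.4786]].

Step 4 — quadratic form (x̄ - mu_0)^T · S^{-1} · (x̄ - mu_0):
  S^{-1} · (x̄ - mu_0) = (-0.3648, 2.5249),
  (x̄ - mu_0)^T · [...] = (-1.1667)·(-0.3648) + (5.1667)·(2.5249) = 13.4709.

Step 5 — scale by n: T² = 6 · 13.4709 = 80.8256.

T² ≈ 80.8256


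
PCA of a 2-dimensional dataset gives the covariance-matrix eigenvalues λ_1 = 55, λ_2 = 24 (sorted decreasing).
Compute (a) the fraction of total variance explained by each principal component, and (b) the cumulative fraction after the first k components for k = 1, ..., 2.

Step 1 — total variance = trace(Sigma) = Σ λ_i = 55 + 24 = 79.

Step 2 — fraction explained by component i = λ_i / Σ λ:
  PC1: 55/79 = 0.6962
  PC2: 24/79 = 0.3038

Step 3 — cumulative fraction after k components = (λ_1 + ... + λ_k) / Σ λ:
  k = 1: 55/79 = 0.6962
  k = 2: (55 + 24)/79 = 79/79 = 1

Summary (fraction, with percent):

explained: PC1 0.6962 (69.62%), PC2 0.3038 (30.38%);  cumulative: 0.6962, 1


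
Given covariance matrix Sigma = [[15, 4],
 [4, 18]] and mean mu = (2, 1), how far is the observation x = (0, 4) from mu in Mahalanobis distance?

Step 1 — centre the observation: (x - mu) = (-2, 3).

Step 2 — invert Sigma. det(Sigma) = 15·18 - (4)² = 254.
  Sigma^{-1} = (1/det) · [[d, -b], [-b, a]] = [[0.0709, -0.0157],
 [-0.0157, 0.0591]].

Step 3 — form the quadratic (x - mu)^T · Sigma^{-1} · (x - mu):
  Sigma^{-1} · (x - mu) = (-0.189, 0.2087).
  (x - mu)^T · [Sigma^{-1} · (x - mu)] = (-2)·(-0.189) + (3)·(0.2087) = 1.0039.

Step 4 — take square root: d = √(1.0039) ≈ 1.002.

d(x, mu) = √(1.0039) ≈ 1.002


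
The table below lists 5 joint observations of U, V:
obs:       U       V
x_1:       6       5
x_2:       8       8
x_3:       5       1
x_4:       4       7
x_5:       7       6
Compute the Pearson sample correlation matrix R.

Step 1 — column means:
  mean(U) = (6 + 8 + 5 + 4 + 7) / 5 = 30/5 = 6
  mean(V) = (5 + 8 + 1 + 7 + 6) / 5 = 27/5 = 5.4

Step 2 — sample variances and covariances s[i,j] = (1/(n-1)) · Σ_k (x_{k,i} - mean_i) · (x_{k,j} - mean_j), with n-1 = 4:
  s[U,U] = ((0)·(0) + (2)·(2) + (-1)·(-1) + (-2)·(-2) + (1)·(1)) / 4 = 10/4 = 2.5
  s[U,V] = ((0)·(-0.4) + (2)·(2.6) + (-1)·(-4.4) + (-2)·(1.6) + (1)·(0.6)) / 4 = 7/4 = 1.75
  s[V,V] = ((-0.4)·(-0.4) + (2.6)·(2.6) + (-4.4)·(-4.4) + (1.6)·(1.6) + (0.6)·(0.6)) / 4 = 29.2/4 = 7.3
  Sample standard deviations s_i = √(s[i,i]):
  s(U) = √(2.5) = 1.5811
  s(V) = √(7.3) = 2.7019

Step 3 — r_{ij} = s_{ij} / (s_i · s_j):
  r[U,U] = 1 (diagonal).
  r[U,V] = 1.75 / (1.5811 · 2.7019) = 1.75 / 4.272 = 0.4096
  r[V,V] = 1 (diagonal).

R is symmetric with unit diagonal. Assembling:

R = [[1, 0.4096],
 [0.4096, 1]]


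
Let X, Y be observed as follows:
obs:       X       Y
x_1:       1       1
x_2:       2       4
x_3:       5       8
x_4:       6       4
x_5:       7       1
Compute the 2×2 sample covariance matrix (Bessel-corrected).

Step 1 — column means:
  mean(X) = (1 + 2 + 5 + 6 + 7) / 5 = 21/5 = 4.2
  mean(Y) = (1 + 4 + 8 + 4 + 1) / 5 = 18/5 = 3.6

Step 2 — sample covariance S[i,j] = (1/(n-1)) · Σ_k (x_{k,i} - mean_i) · (x_{k,j} - mean_j), with n-1 = 4.
  S[X,X] = ((-3.2)·(-3.2) + (-2.2)·(-2.2) + (0.8)·(0.8) + (1.8)·(1.8) + (2.8)·(2.8)) / 4 = 26.8/4 = 6.7
  S[X,Y] = ((-3.2)·(-2.6) + (-2.2)·(0.4) + (0.8)·(4.4) + (1.8)·(0.4) + (2.8)·(-2.6)) / 4 = 4.4/4 = 1.1
  S[Y,Y] = ((-2.6)·(-2.6) + (0.4)·(0.4) + (4.4)·(4.4) + (0.4)·(0.4) + (-2.6)·(-2.6)) / 4 = 33.2/4 = 8.3

S is symmetric (S[j,i] = S[i,j]). Assembling:

S = [[6.7, 1.1],
 [1.1, 8.3]]


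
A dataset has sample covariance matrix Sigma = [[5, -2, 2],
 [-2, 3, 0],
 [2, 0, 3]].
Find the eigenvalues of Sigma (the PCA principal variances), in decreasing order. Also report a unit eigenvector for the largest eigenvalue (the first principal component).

Step 1 — characteristic polynomial p(λ) = det(λI - Sigma) = λ³ - tr·λ² + c_1·λ - det, where tr = trace, c_1 = sum of the principal 2×2 minors, det = det(Sigma):
  tr = 5 + 3 + 3 = 11,
  c_1 = (5·3 - (-2)²) + (5·3 - (2)²) + (3·3 - (0)²) = 11 + 11 + 9 = 31,
  det = 5·(3·3 - (0)²) - (-2)·((-2)·3 - (0)·(2)) + (2)·((-2)·(0) - 3·(2)) = 5·(9) - (-2)·(-6) + (2)·(-6) = 21.
  So p(λ) = λ³ - 11λ² + 31λ - 21.
Step 2 — look for an integer root (rational root theorem: any rational root is an integer divisor of 21). Testing λ = 1:
  p(1) = 1 - 11 + 31 - 21 = 0  ✓
  Dividing out (λ - 1): p(λ) = (λ - 1)(λ² - 10λ + 21).
Step 3 — remaining eigenvalues from the quadratic λ² - 10λ + 21 = 0:
  Δ = 10² - 4·21 = 100 - 84 = 16,  λ = (10 ± √16)/2 = (10 ± 4)/2 = 7 or 3.
  Sorted: λ_1 = 7,  λ_2 = 3,  λ_3 = 1  (check: sum = 11 = tr ✓).

Step 4 — unit eigenvector for λ_1 = 7: v spans the null space of (Sigma - λ_1 I), whose rows are
  r_1 = (-2, -2, 2),  r_2 = (-2, -4, 0),  r_3 = (2, 0, -4).
  v is orthogonal to every row, so take v ∝ r_1 × r_2 = ((-2)·(0) - (2)·(-4), (2)·(-2) - (-2)·(0), (-2)·(-4) - (-2)·(-2)) = (8, -4, 4).
  Rescale (divide by 4): u = (2, -1, 1).
  ||u|| = √((2)² + (-1)² + (1)²) = √(6) ≈ 2.4495,  v_1 = u/||u|| ≈ (0.8165, -0.4082, 0.4082) (||v_1|| = 1).

λ_1 = 7,  λ_2 = 3,  λ_3 = 1;  v_1 ≈ (0.8165, -0.4082, 0.4082)


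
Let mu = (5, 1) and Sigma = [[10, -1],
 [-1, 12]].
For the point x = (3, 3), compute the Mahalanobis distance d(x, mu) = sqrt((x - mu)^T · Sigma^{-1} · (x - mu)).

Step 1 — centre the observation: (x - mu) = (-2, 2).

Step 2 — invert Sigma. det(Sigma) = 10·12 - (-1)² = 119.
  Sigma^{-1} = (1/det) · [[d, -b], [-b, a]] = [[0.1008, 0.0084],
 [0.0084, 0.084]].

Step 3 — form the quadratic (x - mu)^T · Sigma^{-1} · (x - mu):
  Sigma^{-1} · (x - mu) = (-0.1849, 0.1513).
  (x - mu)^T · [Sigma^{-1} · (x - mu)] = (-2)·(-0.1849) + (2)·(0.1513) = 0.6723.

Step 4 — take square root: d = √(0.6723) ≈ 0.8199.

d(x, mu) = √(0.6723) ≈ 0.8199


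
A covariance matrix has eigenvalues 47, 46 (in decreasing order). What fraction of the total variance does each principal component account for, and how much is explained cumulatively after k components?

Step 1 — total variance = trace(Sigma) = Σ λ_i = 47 + 46 = 93.

Step 2 — fraction explained by component i = λ_i / Σ λ:
  PC1: 47/93 = 0.5054
  PC2: 46/93 = 0.4946

Step 3 — cumulative fraction after k components = (λ_1 + ... + λ_k) / Σ λ:
  k = 1: 47/93 = 0.5054
  k = 2: (47 + 46)/93 = 93/93 = 1

Summary (fraction, with percent):

explained: PC1 0.5054 (50.54%), PC2 0.4946 (49.46%);  cumulative: 0.5054, 1


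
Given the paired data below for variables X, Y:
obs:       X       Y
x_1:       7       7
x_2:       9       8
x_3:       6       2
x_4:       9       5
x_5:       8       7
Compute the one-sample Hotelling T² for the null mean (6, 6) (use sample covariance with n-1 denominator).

Step 1 — sample mean vector:
  mean(X) = (7 + 9 + 6 + 9 + 8) / 5 = 39/5 = 7.8
  mean(Y) = (7 + 8 + 2 + 5 + 7) / 5 = 29/5 = 5.8
  x̄ = (7.8, 5.8),  deviation x̄ - mu_0 = (7.8, 5.8) - (6, 6) = (1.8, -0.2).

Step 2 — sample covariance matrix, S[i,j] = (1/(n-1)) · Σ_k (x_{k,i} - mean_i) · (x_{k,j} - mean_j), divisor n-1 = 4:
  S[X,X] = ((-0.8)·(-0.8) + (1.2)·(1.2) + (-1.8)·(-1.8) + (1.2)·(1.2) + (0.2)·(0.2)) / 4 = 6.8/4 = 1.7
  S[X,Y] = ((-0.8)·(1.2) + (1.2)·(2.2) + (-1.8)·(-3.8) + (1.2)·(-0.8) + (0.2)·(1.2)) / 4 = 7.8/4 = 1.95
  S[Y,Y] = ((1.2)·(1.2) + (2.2)·(2.2) + (-3.8)·(-3.8) + (-0.8)·(-0.8) + (1.2)·(1.2)) / 4 = 22.8/4 = 5.7
  S = [[1.7, 1.95],
 [1.95, 5.7]].

Step 3 — invert S. det(S) = 1.7·5.7 - (1.95)² = 5.8875.
  S^{-1} = (1/det) · [[d, -b], [-b, a]] = [[0.9682, -0.3312],
 [-0.3312, 0.2887]].

Step 4 — quadratic form (x̄ - mu_0)^T · S^{-1} · (x̄ - mu_0):
  S^{-1} · (x̄ - mu_0) = (1.8089, -0.6539),
  (x̄ - mu_0)^T · [...] = (1.8)·(1.8089) + (-0.2)·(-0.6539) = 3.3868.

Step 5 — scale by n: T² = 5 · 3.3868 = 16.9342.

T² ≈ 16.9342


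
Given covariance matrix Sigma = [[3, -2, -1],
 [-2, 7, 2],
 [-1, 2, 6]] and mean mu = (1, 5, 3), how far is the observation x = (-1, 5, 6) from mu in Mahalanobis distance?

Step 1 — centre the observation: (x - mu) = (-2, 0, 3).

Step 2 — invert Sigma (cofactor / det for 3×3, or solve directly):
  Sigma^{-1} = [[0.4176, 0.1099, 0.033],
 [0.1099, 0.1868, -0.044],
 [0.033, -0.044, 0.1868]].

Step 3 — form the quadratic (x - mu)^T · Sigma^{-1} · (x - mu):
  Sigma^{-1} · (x - mu) = (-0.7363, -0.3516, 0.4945).
  (x - mu)^T · [Sigma^{-1} · (x - mu)] = (-2)·(-0.7363) + (0)·(-0.3516) + (3)·(0.4945) = 2.956.

Step 4 — take square root: d = √(2.956) ≈ 1.7193.

d(x, mu) = √(2.956) ≈ 1.7193


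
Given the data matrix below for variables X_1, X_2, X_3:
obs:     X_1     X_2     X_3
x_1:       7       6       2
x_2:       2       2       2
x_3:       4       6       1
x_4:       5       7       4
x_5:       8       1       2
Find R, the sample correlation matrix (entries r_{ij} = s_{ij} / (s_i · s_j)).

Step 1 — column means:
  mean(X_1) = (7 + 2 + 4 + 5 + 8) / 5 = 26/5 = 5.2
  mean(X_2) = (6 + 2 + 6 + 7 + 1) / 5 = 22/5 = 4.4
  mean(X_3) = (2 + 2 + 1 + 4 + 2) / 5 = 11/5 = 2.2

Step 2 — sample variances and covariances s[i,j] = (1/(n-1)) · Σ_k (x_{k,i} - mean_i) · (x_{k,j} - mean_j), with n-1 = 4:
  s[X_1,X_1] = ((1.8)·(1.8) + (-3.2)·(-3.2) + (-1.2)·(-1.2) + (-0.2)·(-0.2) + (2.8)·(2.8)) / 4 = 22.8/4 = 5.7
  s[X_1,X_2] = ((1.8)·(1.6) + (-3.2)·(-2.4) + (-1.2)·(1.6) + (-0.2)·(2.6) + (2.8)·(-3.4)) / 4 = -1.4/4 = -0.35
  s[X_1,X_3] = ((1.8)·(-0.2) + (-3.2)·(-0.2) + (-1.2)·(-1.2) + (-0.2)·(1.8) + (2.8)·(-0.2)) / 4 = 0.8/4 = 0.2
  s[X_2,X_2] = ((1.6)·(1.6) + (-2.4)·(-2.4) + (1.6)·(1.6) + (2.6)·(2.6) + (-3.4)·(-3.4)) / 4 = 29.2/4 = 7.3
  s[X_2,X_3] = ((1.6)·(-0.2) + (-2.4)·(-0.2) + (1.6)·(-1.2) + (2.6)·(1.8) + (-3.4)·(-0.2)) / 4 = 3.6/4 = 0.9
  s[X_3,X_3] = ((-0.2)·(-0.2) + (-0.2)·(-0.2) + (-1.2)·(-1.2) + (1.8)·(1.8) + (-0.2)·(-0.2)) / 4 = 4.8/4 = 1.2
  Sample standard deviations s_i = √(s[i,i]):
  s(X_1) = √(5.7) = 2.3875
  s(X_2) = √(7.3) = 2.7019
  s(X_3) = √(1.2) = 1.0954

Step 3 — r_{ij} = s_{ij} / (s_i · s_j):
  r[X_1,X_1] = 1 (diagonal).
  r[X_1,X_2] = -0.35 / (2.3875 · 2.7019) = -0.35 / 6.4506 = -0.0543
  r[X_1,X_3] = 0.2 / (2.3875 · 1.0954) = 0.2 / 2.6153 = 0.0765
  r[X_2,X_2] = 1 (diagonal).
  r[X_2,X_3] = 0.9 / (2.7019 · 1.0954) = 0.9 / 2.9597 = 0.3041
  r[X_3,X_3] = 1 (diagonal).

R is symmetric with unit diagonal. Assembling:

R = [[1, -0.0543, 0.0765],
 [-0.0543, 1, 0.3041],
 [0.0765, 0.3041, 1]]


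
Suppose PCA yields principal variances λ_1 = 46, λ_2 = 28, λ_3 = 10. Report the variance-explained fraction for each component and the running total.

Step 1 — total variance = trace(Sigma) = Σ λ_i = 46 + 28 + 10 = 84.

Step 2 — fraction explained by component i = λ_i / Σ λ:
  PC1: 46/84 = 0.5476
  PC2: 28/84 = 0.3333
  PC3: 10/84 = 0.119

Step 3 — cumulative fraction after k components = (λ_1 + ... + λ_k) / Σ λ:
  k = 1: 46/84 = 0.5476
  k = 2: (46 + 28)/84 = 74/84 = 0.881
  k = 3: (46 + 28 + 10)/84 = 84/84 = 1

Summary (fraction, with percent):

explained: PC1 0.5476 (54.76%), PC2 0.3333 (33.33%), PC3 0.119 (11.9%);  cumulative: 0.5476, 0.881, 1


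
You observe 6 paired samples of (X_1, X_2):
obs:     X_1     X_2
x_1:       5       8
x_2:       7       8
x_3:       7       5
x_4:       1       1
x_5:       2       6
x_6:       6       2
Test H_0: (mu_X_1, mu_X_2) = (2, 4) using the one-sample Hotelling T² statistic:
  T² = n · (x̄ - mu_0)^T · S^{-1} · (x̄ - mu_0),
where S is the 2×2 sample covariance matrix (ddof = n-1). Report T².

Step 1 — sample mean vector:
  mean(X_1) = (5 + 7 + 7 + 1 + 2 + 6) / 6 = 28/6 = 4.6667
  mean(X_2) = (8 + 8 + 5 + 1 + 6 + 2) / 6 = 30/6 = 5
  x̄ = (4.6667, 5),  deviation x̄ - mu_0 = (4.6667, 5) - (2, 4) = (2.6667, 1).

Step 2 — sample covariance matrix, S[i,j] = (1/(n-1)) · Σ_k (x_{k,i} - mean_i) · (x_{k,j} - mean_j), divisor n-1 = 5:
  S[X_1,X_1] = ((0.3333)·(0.3333) + (2.3333)·(2.3333) + (2.3333)·(2.3333) + (-3.6667)·(-3.6667) + (-2.6667)·(-2.6667) + (1.3333)·(1.3333)) / 5 = 33.3333/5 = 6.6667
  S[X_1,X_2] = ((0.3333)·(3) + (2.3333)·(3) + (2.3333)·(0) + (-3.6667)·(-4) + (-2.6667)·(1) + (1.3333)·(-3)) / 5 = 16/5 = 3.2
  S[X_2,X_2] = ((3)·(3) + (3)·(3) + (0)·(0) + (-4)·(-4) + (1)·(1) + (-3)·(-3)) / 5 = 44/5 = 8.8
  S = [[6.6667, 3.2],
 [3.2, 8.8]].

Step 3 — invert S. det(S) = 6.6667·8.8 - (3.2)² = 48.4267.
  S^{-1} = (1/det) · [[d, -b], [-b, a]] = [[0.1817, -0.0661],
 [-0.0661, 0.1377]].

Step 4 — quadratic form (x̄ - mu_0)^T · S^{-1} · (x̄ - mu_0):
  S^{-1} · (x̄ - mu_0) = (0.4185, -0.0385),
  (x̄ - mu_0)^T · [...] = (2.6667)·(0.4185) + (1)·(-0.0385) = 1.0775.

Step 5 — scale by n: T² = 6 · 1.0775 = 6.4648.

T² ≈ 6.4648


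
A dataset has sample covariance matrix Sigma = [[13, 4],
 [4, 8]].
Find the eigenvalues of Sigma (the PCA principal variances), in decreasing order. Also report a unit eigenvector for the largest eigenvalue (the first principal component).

Step 1 — characteristic polynomial of 2×2 Sigma:
  det(Sigma - λI) = λ² - trace · λ + det = 0.
  trace = 13 + 8 = 21, det = 13·8 - (4)² = 88.
Step 2 — discriminant:
  Δ = trace² - 4·det = 441 - 352 = 89.
Step 3 — eigenvalues:
  λ = (trace ± √Δ)/2 = (21 ± 9.434)/2,
  λ_1 = 15.217,  λ_2 = 5.783.

Step 4 — unit eigenvector for λ_1: solve (Sigma - λ_1 I)v = 0. First row:
  (13 - 15.217)·v_x + (4)·v_y = 0, i.e. (-2.217)·v_x + (4)·v_y = 0,
  so v ∝ (b, λ_1 - a) = (4, 2.217) = u.
  ||u|| = √((4)² + (2.217)²) = √(20.915) ≈ 4.5733,
  v_1 = u/||u|| ≈ (0.8746, 0.4848) (||v_1|| = 1).

λ_1 = 15.217,  λ_2 = 5.783;  v_1 ≈ (0.8746, 0.4848)


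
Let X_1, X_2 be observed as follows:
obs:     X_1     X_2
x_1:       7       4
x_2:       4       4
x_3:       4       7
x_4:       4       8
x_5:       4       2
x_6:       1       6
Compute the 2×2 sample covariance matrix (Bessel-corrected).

Step 1 — column means:
  mean(X_1) = (7 + 4 + 4 + 4 + 4 + 1) / 6 = 24/6 = 4
  mean(X_2) = (4 + 4 + 7 + 8 + 2 + 6) / 6 = 31/6 = 5.1667

Step 2 — sample covariance S[i,j] = (1/(n-1)) · Σ_k (x_{k,i} - mean_i) · (x_{k,j} - mean_j), with n-1 = 5.
  S[X_1,X_1] = ((3)·(3) + (0)·(0) + (0)·(0) + (0)·(0) + (0)·(0) + (-3)·(-3)) / 5 = 18/5 = 3.6
  S[X_1,X_2] = ((3)·(-1.1667) + (0)·(-1.1667) + (0)·(1.8333) + (0)·(2.8333) + (0)·(-3.1667) + (-3)·(0.8333)) / 5 = -6/5 = -1.2
  S[X_2,X_2] = ((-1.1667)·(-1.1667) + (-1.1667)·(-1.1667) + (1.8333)·(1.8333) + (2.8333)·(2.8333) + (-3.1667)·(-3.1667) + (0.8333)·(0.8333)) / 5 = 24.8333/5 = 4.9667

S is symmetric (S[j,i] = S[i,j]). Assembling:

S = [[3.6, -1.2],
 [-1.2, 4.9667]]


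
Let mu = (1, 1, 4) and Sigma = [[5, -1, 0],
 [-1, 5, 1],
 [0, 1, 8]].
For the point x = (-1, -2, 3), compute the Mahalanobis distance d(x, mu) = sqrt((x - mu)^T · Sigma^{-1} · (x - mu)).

Step 1 — centre the observation: (x - mu) = (-2, -3, -1).

Step 2 — invert Sigma (cofactor / det for 3×3, or solve directly):
  Sigma^{-1} = [[0.2086, 0.0428, -0.0053],
 [0.0428, 0.2139, -0.0267],
 [-0.0053, -0.0267, 0.1283]].

Step 3 — form the quadratic (x - mu)^T · Sigma^{-1} · (x - mu):
  Sigma^{-1} · (x - mu) = (-0.5401, -0.7005, -0.0374).
  (x - mu)^T · [Sigma^{-1} · (x - mu)] = (-2)·(-0.5401) + (-3)·(-0.7005) + (-1)·(-0.0374) = 3.2193.

Step 4 — take square root: d = √(3.2193) ≈ 1.7942.

d(x, mu) = √(3.2193) ≈ 1.7942


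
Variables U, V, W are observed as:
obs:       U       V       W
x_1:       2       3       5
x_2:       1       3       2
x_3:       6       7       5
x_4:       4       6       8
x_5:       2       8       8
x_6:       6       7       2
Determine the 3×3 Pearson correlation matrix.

Step 1 — column means:
  mean(U) = (2 + 1 + 6 + 4 + 2 + 6) / 6 = 21/6 = 3.5
  mean(V) = (3 + 3 + 7 + 6 + 8 + 7) / 6 = 34/6 = 5.6667
  mean(W) = (5 + 2 + 5 + 8 + 8 + 2) / 6 = 30/6 = 5

Step 2 — sample variances and covariances s[i,j] = (1/(n-1)) · Σ_k (x_{k,i} - mean_i) · (x_{k,j} - mean_j), with n-1 = 5:
  s[U,U] = ((-1.5)·(-1.5) + (-2.5)·(-2.5) + (2.5)·(2.5) + (0.5)·(0.5) + (-1.5)·(-1.5) + (2.5)·(2.5)) / 5 = 23.5/5 = 4.7
  s[U,V] = ((-1.5)·(-2.6667) + (-2.5)·(-2.6667) + (2.5)·(1.3333) + (0.5)·(0.3333) + (-1.5)·(2.3333) + (2.5)·(1.3333)) / 5 = 14/5 = 2.8
  s[U,W] = ((-1.5)·(0) + (-2.5)·(-3) + (2.5)·(0) + (0.5)·(3) + (-1.5)·(3) + (2.5)·(-3)) / 5 = -3/5 = -0.6
  s[V,V] = ((-2.6667)·(-2.6667) + (-2.6667)·(-2.6667) + (1.3333)·(1.3333) + (0.3333)·(0.3333) + (2.3333)·(2.3333) + (1.3333)·(1.3333)) / 5 = 23.3333/5 = 4.6667
  s[V,W] = ((-2.6667)·(0) + (-2.6667)·(-3) + (1.3333)·(0) + (0.3333)·(3) + (2.3333)·(3) + (1.3333)·(-3)) / 5 = 12/5 = 2.4
  s[W,W] = ((0)·(0) + (-3)·(-3) + (0)·(0) + (3)·(3) + (3)·(3) + (-3)·(-3)) / 5 = 36/5 = 7.2
  Sample standard deviations s_i = √(s[i,i]):
  s(U) = √(4.7) = 2.1679
  s(V) = √(4.6667) = 2.1602
  s(W) = √(7.2) = 2.6833

Step 3 — r_{ij} = s_{ij} / (s_i · s_j):
  r[U,U] = 1 (diagonal).
  r[U,V] = 2.8 / (2.1679 · 2.1602) = 2.8 / 4.6833 = 0.5979
  r[U,W] = -0.6 / (2.1679 · 2.6833) = -0.6 / 5.8172 = -0.1031
  r[V,V] = 1 (diagonal).
  r[V,W] = 2.4 / (2.1602 · 2.6833) = 2.4 / 5.7966 = 0.414
  r[W,W] = 1 (diagonal).

R is symmetric with unit diagonal. Assembling:

R = [[1, 0.5979, -0.1031],
 [0.5979, 1, 0.414],
 [-0.1031, 0.414, 1]]


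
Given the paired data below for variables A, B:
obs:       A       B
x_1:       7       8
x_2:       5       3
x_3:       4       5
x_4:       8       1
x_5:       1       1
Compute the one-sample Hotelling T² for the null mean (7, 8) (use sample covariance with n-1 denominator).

Step 1 — sample mean vector:
  mean(A) = (7 + 5 + 4 + 8 + 1) / 5 = 25/5 = 5
  mean(B) = (8 + 3 + 5 + 1 + 1) / 5 = 18/5 = 3.6
  x̄ = (5, 3.6),  deviation x̄ - mu_0 = (5, 3.6) - (7, 8) = (-2, -4.4).

Step 2 — sample covariance matrix, S[i,j] = (1/(n-1)) · Σ_k (x_{k,i} - mean_i) · (x_{k,j} - mean_j), divisor n-1 = 4:
  S[A,A] = ((2)·(2) + (0)·(0) + (-1)·(-1) + (3)·(3) + (-4)·(-4)) / 4 = 30/4 = 7.5
  S[A,B] = ((2)·(4.4) + (0)·(-0.6) + (-1)·(1.4) + (3)·(-2.6) + (-4)·(-2.6)) / 4 = 10/4 = 2.5
  S[B,B] = ((4.4)·(4.4) + (-0.6)·(-0.6) + (1.4)·(1.4) + (-2.6)·(-2.6) + (-2.6)·(-2.6)) / 4 = 35.2/4 = 8.8
  S = [[7.5, 2.5],
 [2.5, 8.8]].

Step 3 — invert S. det(S) = 7.5·8.8 - (2.5)² = 59.75.
  S^{-1} = (1/det) · [[d, -b], [-b, a]] = [[0.1473, -0.0418],
 [-0.0418, 0.1255]].

Step 4 — quadratic form (x̄ - mu_0)^T · S^{-1} · (x̄ - mu_0):
  S^{-1} · (x̄ - mu_0) = (-0.1105, -0.4686),
  (x̄ - mu_0)^T · [...] = (-2)·(-0.1105) + (-4.4)·(-0.4686) = 2.2828.

Step 5 — scale by n: T² = 5 · 2.2828 = 11.4142.

T² ≈ 11.4142


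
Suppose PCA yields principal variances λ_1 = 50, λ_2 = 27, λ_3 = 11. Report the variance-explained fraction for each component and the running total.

Step 1 — total variance = trace(Sigma) = Σ λ_i = 50 + 27 + 11 = 88.

Step 2 — fraction explained by component i = λ_i / Σ λ:
  PC1: 50/88 = 0.5682
  PC2: 27/88 = 0.3068
  PC3: 11/88 = 0.125

Step 3 — cumulative fraction after k components = (λ_1 + ... + λ_k) / Σ λ:
  k = 1: 50/88 = 0.5682
  k = 2: (50 + 27)/88 = 77/88 = 0.875
  k = 3: (50 + 27 + 11)/88 = 88/88 = 1

Summary (fraction, with percent):

explained: PC1 0.5682 (56.82%), PC2 0.3068 (30.68%), PC3 0.125 (12.5%);  cumulative: 0.5682, 0.875, 1


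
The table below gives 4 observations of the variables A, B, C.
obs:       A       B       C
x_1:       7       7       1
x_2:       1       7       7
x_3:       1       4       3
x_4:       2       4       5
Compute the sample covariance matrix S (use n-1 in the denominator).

Step 1 — column means:
  mean(A) = (7 + 1 + 1 + 2) / 4 = 11/4 = 2.75
  mean(B) = (7 + 7 + 4 + 4) / 4 = 22/4 = 5.5
  mean(C) = (1 + 7 + 3 + 5) / 4 = 16/4 = 4

Step 2 — sample covariance S[i,j] = (1/(n-1)) · Σ_k (x_{k,i} - mean_i) · (x_{k,j} - mean_j), with n-1 = 3.
  S[A,A] = ((4.25)·(4.25) + (-1.75)·(-1.75) + (-1.75)·(-1.75) + (-0.75)·(-0.75)) / 3 = 24.75/3 = 8.25
  S[A,B] = ((4.25)·(1.5) + (-1.75)·(1.5) + (-1.75)·(-1.5) + (-0.75)·(-1.5)) / 3 = 7.5/3 = 2.5
  S[A,C] = ((4.25)·(-3) + (-1.75)·(3) + (-1.75)·(-1) + (-0.75)·(1)) / 3 = -17/3 = -5.6667
  S[B,B] = ((1.5)·(1.5) + (1.5)·(1.5) + (-1.5)·(-1.5) + (-1.5)·(-1.5)) / 3 = 9/3 = 3
  S[B,C] = ((1.5)·(-3) + (1.5)·(3) + (-1.5)·(-1) + (-1.5)·(1)) / 3 = 0/3 = 0
  S[C,C] = ((-3)·(-3) + (3)·(3) + (-1)·(-1) + (1)·(1)) / 3 = 20/3 = 6.6667

S is symmetric (S[j,i] = S[i,j]). Assembling:

S = [[8.25, 2.5, -5.6667],
 [2.5, 3, 0],
 [-5.6667, 0, 6.6667]]


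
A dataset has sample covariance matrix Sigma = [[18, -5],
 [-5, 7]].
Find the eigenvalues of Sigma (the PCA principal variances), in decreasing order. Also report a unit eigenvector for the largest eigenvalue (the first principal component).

Step 1 — characteristic polynomial of 2×2 Sigma:
  det(Sigma - λI) = λ² - trace · λ + det = 0.
  trace = 18 + 7 = 25, det = 18·7 - (-5)² = 101.
Step 2 — discriminant:
  Δ = trace² - 4·det = 625 - 404 = 221.
Step 3 — eigenvalues:
  λ = (trace ± √Δ)/2 = (25 ± 14.8661)/2,
  λ_1 = 19.933,  λ_2 = 5.067.

Step 4 — unit eigenvector for λ_1: solve (Sigma - λ_1 I)v = 0. First row:
  (18 - 19.933)·v_x + (-5)·v_y = 0, i.e. (-1.933)·v_x + (-5)·v_y = 0,
  so v ∝ (b, λ_1 - a) = (-5, 1.933); multiply by -1 so the first entry is positive: u = (5, -1.933).
  ||u|| = √((5)² + (-1.933)²) = √(28.7366) ≈ 5.3607,
  v_1 = u/||u|| ≈ (0.9327, -0.3606) (||v_1|| = 1).

λ_1 = 19.933,  λ_2 = 5.067;  v_1 ≈ (0.9327, -0.3606)


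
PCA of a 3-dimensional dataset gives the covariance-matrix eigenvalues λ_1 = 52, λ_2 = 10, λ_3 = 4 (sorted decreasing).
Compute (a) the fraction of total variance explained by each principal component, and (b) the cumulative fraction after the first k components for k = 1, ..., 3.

Step 1 — total variance = trace(Sigma) = Σ λ_i = 52 + 10 + 4 = 66.

Step 2 — fraction explained by component i = λ_i / Σ λ:
  PC1: 52/66 = 0.7879
  PC2: 10/66 = 0.1515
  PC3: 4/66 = 0.0606

Step 3 — cumulative fraction after k components = (λ_1 + ... + λ_k) / Σ λ:
  k = 1: 52/66 = 0.7879
  k = 2: (52 + 10)/66 = 62/66 = 0.9394
  k = 3: (52 + 10 + 4)/66 = 66/66 = 1

Summary (fraction, with percent):

explained: PC1 0.7879 (78.79%), PC2 0.1515 (15.15%), PC3 0.0606 (6.06%);  cumulative: 0.7879, 0.9394, 1


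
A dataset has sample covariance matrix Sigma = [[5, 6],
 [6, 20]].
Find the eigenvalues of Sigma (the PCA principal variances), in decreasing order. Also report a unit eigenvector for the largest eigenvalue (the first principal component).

Step 1 — characteristic polynomial of 2×2 Sigma:
  det(Sigma - λI) = λ² - trace · λ + det = 0.
  trace = 5 + 20 = 25, det = 5·20 - (6)² = 64.
Step 2 — discriminant:
  Δ = trace² - 4·det = 625 - 256 = 369.
Step 3 — eigenvalues:
  λ = (trace ± √Δ)/2 = (25 ± 19.2094)/2,
  λ_1 = 22.1047,  λ_2 = 2.8953.

Step 4 — unit eigenvector for λ_1: solve (Sigma - λ_1 I)v = 0. First row:
  (5 - 22.1047)·v_x + (6)·v_y = 0, i.e. (-17.1047)·v_x + (6)·v_y = 0,
  so v ∝ (b, λ_1 - a) = (6, 17.1047) = u.
  ||u|| = √((6)² + (17.1047)²) = √(328.5703) ≈ 18.1265,
  v_1 = u/||u|| ≈ (0.331, 0.9436) (||v_1|| = 1).

λ_1 = 22.1047,  λ_2 = 2.8953;  v_1 ≈ (0.331, 0.9436)


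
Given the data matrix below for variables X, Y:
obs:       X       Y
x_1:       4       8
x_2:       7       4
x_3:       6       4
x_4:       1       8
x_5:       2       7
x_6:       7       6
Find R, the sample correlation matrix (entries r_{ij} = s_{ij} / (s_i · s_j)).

Step 1 — column means:
  mean(X) = (4 + 7 + 6 + 1 + 2 + 7) / 6 = 27/6 = 4.5
  mean(Y) = (8 + 4 + 4 + 8 + 7 + 6) / 6 = 37/6 = 6.1667

Step 2 — sample variances and covariances s[i,j] = (1/(n-1)) · Σ_k (x_{k,i} - mean_i) · (x_{k,j} - mean_j), with n-1 = 5:
  s[X,X] = ((-0.5)·(-0.5) + (2.5)·(2.5) + (1.5)·(1.5) + (-3.5)·(-3.5) + (-2.5)·(-2.5) + (2.5)·(2.5)) / 5 = 33.5/5 = 6.7
  s[X,Y] = ((-0.5)·(1.8333) + (2.5)·(-2.1667) + (1.5)·(-2.1667) + (-3.5)·(1.8333) + (-2.5)·(0.8333) + (2.5)·(-0.1667)) / 5 = -18.5/5 = -3.7
  s[Y,Y] = ((1.8333)·(1.8333) + (-2.1667)·(-2.1667) + (-2.1667)·(-2.1667) + (1.8333)·(1.8333) + (0.8333)·(0.8333) + (-0.1667)·(-0.1667)) / 5 = 16.8333/5 = 3.3667
  Sample standard deviations s_i = √(s[i,i]):
  s(X) = √(6.7) = 2.5884
  s(Y) = √(3.3667) = 1.8348

Step 3 — r_{ij} = s_{ij} / (s_i · s_j):
  r[X,X] = 1 (diagonal).
  r[X,Y] = -3.7 / (2.5884 · 1.8348) = -3.7 / 4.7494 = -0.779
  r[Y,Y] = 1 (diagonal).

R is symmetric with unit diagonal. Assembling:

R = [[1, -0.779],
 [-0.779, 1]]


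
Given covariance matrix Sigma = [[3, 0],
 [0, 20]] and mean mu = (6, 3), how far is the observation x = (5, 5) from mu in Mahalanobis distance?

Step 1 — centre the observation: (x - mu) = (-1, 2).

Step 2 — invert Sigma. det(Sigma) = 3·20 - (0)² = 60.
  Sigma^{-1} = (1/det) · [[d, -b], [-b, a]] = [[0.3333, 0],
 [0, 0.05]].

Step 3 — form the quadratic (x - mu)^T · Sigma^{-1} · (x - mu):
  Sigma^{-1} · (x - mu) = (-0.3333, 0.1).
  (x - mu)^T · [Sigma^{-1} · (x - mu)] = (-1)·(-0.3333) + (2)·(0.1) = 0.5333.

Step 4 — take square root: d = √(0.5333) ≈ 0.7303.

d(x, mu) = √(0.5333) ≈ 0.7303


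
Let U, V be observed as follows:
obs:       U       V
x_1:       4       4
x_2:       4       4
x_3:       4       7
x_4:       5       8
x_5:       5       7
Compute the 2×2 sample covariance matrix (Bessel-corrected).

Step 1 — column means:
  mean(U) = (4 + 4 + 4 + 5 + 5) / 5 = 22/5 = 4.4
  mean(V) = (4 + 4 + 7 + 8 + 7) / 5 = 30/5 = 6

Step 2 — sample covariance S[i,j] = (1/(n-1)) · Σ_k (x_{k,i} - mean_i) · (x_{k,j} - mean_j), with n-1 = 4.
  S[U,U] = ((-0.4)·(-0.4) + (-0.4)·(-0.4) + (-0.4)·(-0.4) + (0.6)·(0.6) + (0.6)·(0.6)) / 4 = 1.2/4 = 0.3
  S[U,V] = ((-0.4)·(-2) + (-0.4)·(-2) + (-0.4)·(1) + (0.6)·(2) + (0.6)·(1)) / 4 = 3/4 = 0.75
  S[V,V] = ((-2)·(-2) + (-2)·(-2) + (1)·(1) + (2)·(2) + (1)·(1)) / 4 = 14/4 = 3.5

S is symmetric (S[j,i] = S[i,j]). Assembling:

S = [[0.3, 0.75],
 [0.75, 3.5]]


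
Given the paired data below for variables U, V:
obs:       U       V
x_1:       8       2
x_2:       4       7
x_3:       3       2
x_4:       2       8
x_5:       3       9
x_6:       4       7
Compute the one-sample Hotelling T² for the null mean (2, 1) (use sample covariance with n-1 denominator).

Step 1 — sample mean vector:
  mean(U) = (8 + 4 + 3 + 2 + 3 + 4) / 6 = 24/6 = 4
  mean(V) = (2 + 7 + 2 + 8 + 9 + 7) / 6 = 35/6 = 5.8333
  x̄ = (4, 5.8333),  deviation x̄ - mu_0 = (4, 5.8333) - (2, 1) = (2, 4.8333).

Step 2 — sample covariance matrix, S[i,j] = (1/(n-1)) · Σ_k (x_{k,i} - mean_i) · (x_{k,j} - mean_j), divisor n-1 = 5:
  S[U,U] = ((4)·(4) + (0)·(0) + (-1)·(-1) + (-2)·(-2) + (-1)·(-1) + (0)·(0)) / 5 = 22/5 = 4.4
  S[U,V] = ((4)·(-3.8333) + (0)·(1.1667) + (-1)·(-3.8333) + (-2)·(2.1667) + (-1)·(3.1667) + (0)·(1.1667)) / 5 = -19/5 = -3.8
  S[V,V] = ((-3.8333)·(-3.8333) + (1.1667)·(1.1667) + (-3.8333)·(-3.8333) + (2.1667)·(2.1667) + (3.1667)·(3.1667) + (1.1667)·(1.1667)) / 5 = 46.8333/5 = 9.3667
  S = [[4.4, -3.8],
 [-3.8, 9.3667]].

Step 3 — invert S. det(S) = 4.4·9.3667 - (-3.8)² = 26.7733.
  S^{-1} = (1/det) · [[d, -b], [-b, a]] = [[0.3499, 0.1419],
 [0.1419, 0.1643]].

Step 4 — quadratic form (x̄ - mu_0)^T · S^{-1} · (x̄ - mu_0):
  S^{-1} · (x̄ - mu_0) = (1.3857, 1.0782),
  (x̄ - mu_0)^T · [...] = (2)·(1.3857) + (4.8333)·(1.0782) = 7.9827.

Step 5 — scale by n: T² = 6 · 7.9827 = 47.8959.

T² ≈ 47.8959
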